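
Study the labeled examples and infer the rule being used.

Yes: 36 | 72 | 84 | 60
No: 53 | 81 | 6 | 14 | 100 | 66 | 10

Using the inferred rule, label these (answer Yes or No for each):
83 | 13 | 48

No, No, Yes

The pattern is that an item is 'Yes' exactly when: multiple of 12.
83 — 83 = 12·6 + 11, hence No.
13 — 13 = 12·1 + 1, hence No.
48 — 48 = 12·4, hence Yes.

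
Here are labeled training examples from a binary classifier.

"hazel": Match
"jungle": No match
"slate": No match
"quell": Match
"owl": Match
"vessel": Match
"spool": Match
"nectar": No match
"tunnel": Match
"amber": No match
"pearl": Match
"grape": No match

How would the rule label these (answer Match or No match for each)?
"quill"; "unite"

'Match' ⟺ ends with 'l'.
"quill": ends with 'l' — checks out, so Match. "unite": ends with 'e' — doesn't match, so No match.

Match, No match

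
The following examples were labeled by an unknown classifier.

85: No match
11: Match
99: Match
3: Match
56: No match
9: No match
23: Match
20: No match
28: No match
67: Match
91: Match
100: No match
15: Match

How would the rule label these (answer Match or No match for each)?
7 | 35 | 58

Match, Match, No match

Rule: ≡ 3 (mod 4). This holds for each 'Match' example and fails for each 'No match' one.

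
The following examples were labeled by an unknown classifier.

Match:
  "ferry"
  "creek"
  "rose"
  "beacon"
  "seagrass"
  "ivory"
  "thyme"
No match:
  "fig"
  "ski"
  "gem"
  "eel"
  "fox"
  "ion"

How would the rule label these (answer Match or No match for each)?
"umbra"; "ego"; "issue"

'Match' ⟺ length ≥ 4.

Match, No match, Match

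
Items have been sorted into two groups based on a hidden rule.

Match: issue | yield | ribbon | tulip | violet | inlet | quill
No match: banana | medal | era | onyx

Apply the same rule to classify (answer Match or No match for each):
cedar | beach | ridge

No match, No match, Match

A rule that fits every label: contains 'i' — true of each 'Match' example, false of each 'No match' one.
cedar → no 'i' → No match. beach → no 'i' → No match. ridge → has 'i' → Match.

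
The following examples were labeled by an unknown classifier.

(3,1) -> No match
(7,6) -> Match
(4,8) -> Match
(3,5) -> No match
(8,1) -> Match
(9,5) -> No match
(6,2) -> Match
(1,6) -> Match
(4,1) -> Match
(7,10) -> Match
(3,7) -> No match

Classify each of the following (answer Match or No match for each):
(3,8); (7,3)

Match, No match

Every 'Match' example satisfies: product is even. None of the 'No match' examples do.
(3,8): Match (3·8 = 24).
(7,3): No match (7·3 = 21).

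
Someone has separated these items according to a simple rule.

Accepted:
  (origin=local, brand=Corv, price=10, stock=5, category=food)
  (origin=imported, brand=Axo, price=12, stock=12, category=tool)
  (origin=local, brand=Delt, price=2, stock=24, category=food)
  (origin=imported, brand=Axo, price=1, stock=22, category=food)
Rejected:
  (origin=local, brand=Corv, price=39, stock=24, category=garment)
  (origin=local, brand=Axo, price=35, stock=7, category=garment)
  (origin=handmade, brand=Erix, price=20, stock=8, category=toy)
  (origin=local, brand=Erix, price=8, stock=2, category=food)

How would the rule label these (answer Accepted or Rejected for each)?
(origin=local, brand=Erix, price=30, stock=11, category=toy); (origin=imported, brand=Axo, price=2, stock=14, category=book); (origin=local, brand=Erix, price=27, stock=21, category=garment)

Rule: stock ≥ 5 AND price ≤ 12. This holds for each 'Accepted' example and fails for each 'Rejected' one.
(origin=local, brand=Erix, price=30, stock=11, category=toy) → stock = 11, price = 30 → Rejected. (origin=imported, brand=Axo, price=2, stock=14, category=book) → stock = 14, price = 2 → Accepted. (origin=local, brand=Erix, price=27, stock=21, category=garment) → stock = 21, price = 27 → Rejected.

Rejected, Accepted, Rejected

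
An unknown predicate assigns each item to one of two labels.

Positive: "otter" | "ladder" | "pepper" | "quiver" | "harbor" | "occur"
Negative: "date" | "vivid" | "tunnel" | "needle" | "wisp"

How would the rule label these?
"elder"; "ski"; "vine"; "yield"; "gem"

A rule that fits every label: contains 'r' — true of each 'Positive' example, false of each 'Negative' one.
"elder" — has 'r', hence Positive. "ski" — no 'r', hence Negative. "vine" — no 'r', hence Negative. "yield" — no 'r', hence Negative. "gem" — no 'r', hence Negative.

Positive, Negative, Negative, Negative, Negative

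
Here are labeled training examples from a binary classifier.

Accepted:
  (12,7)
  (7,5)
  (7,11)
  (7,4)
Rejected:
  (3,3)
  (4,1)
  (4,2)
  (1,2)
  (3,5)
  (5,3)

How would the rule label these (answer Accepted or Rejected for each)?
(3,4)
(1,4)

Rejected, Rejected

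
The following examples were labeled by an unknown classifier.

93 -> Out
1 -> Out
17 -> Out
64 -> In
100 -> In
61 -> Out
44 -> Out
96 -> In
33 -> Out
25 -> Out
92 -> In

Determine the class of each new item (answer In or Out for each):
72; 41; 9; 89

In, Out, Out, Out

The distinguishing property — even AND at least 61 — holds for all the 'In' cases and none of the 'Out' cases.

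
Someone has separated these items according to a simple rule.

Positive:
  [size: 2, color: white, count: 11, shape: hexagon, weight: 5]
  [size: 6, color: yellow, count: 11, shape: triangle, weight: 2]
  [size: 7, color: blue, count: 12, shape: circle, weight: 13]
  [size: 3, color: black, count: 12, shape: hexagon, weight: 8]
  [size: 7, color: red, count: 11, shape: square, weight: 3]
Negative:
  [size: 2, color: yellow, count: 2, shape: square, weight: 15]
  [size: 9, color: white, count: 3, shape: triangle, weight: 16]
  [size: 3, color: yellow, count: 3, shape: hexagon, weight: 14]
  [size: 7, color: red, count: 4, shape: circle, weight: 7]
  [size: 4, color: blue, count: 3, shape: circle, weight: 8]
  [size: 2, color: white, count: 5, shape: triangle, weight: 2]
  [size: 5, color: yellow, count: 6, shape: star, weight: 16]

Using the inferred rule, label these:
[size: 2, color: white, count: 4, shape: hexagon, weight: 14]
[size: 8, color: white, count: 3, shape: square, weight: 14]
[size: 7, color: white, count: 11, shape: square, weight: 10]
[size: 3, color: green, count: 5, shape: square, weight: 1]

Negative, Negative, Positive, Negative

The classifier is using: count ≥ 11.
[size: 2, color: white, count: 4, shape: hexagon, weight: 14]: Negative (count = 4). [size: 8, color: white, count: 3, shape: square, weight: 14]: Negative (count = 3). [size: 7, color: white, count: 11, shape: square, weight: 10]: Positive (count = 11). [size: 3, color: green, count: 5, shape: square, weight: 1]: Negative (count = 5).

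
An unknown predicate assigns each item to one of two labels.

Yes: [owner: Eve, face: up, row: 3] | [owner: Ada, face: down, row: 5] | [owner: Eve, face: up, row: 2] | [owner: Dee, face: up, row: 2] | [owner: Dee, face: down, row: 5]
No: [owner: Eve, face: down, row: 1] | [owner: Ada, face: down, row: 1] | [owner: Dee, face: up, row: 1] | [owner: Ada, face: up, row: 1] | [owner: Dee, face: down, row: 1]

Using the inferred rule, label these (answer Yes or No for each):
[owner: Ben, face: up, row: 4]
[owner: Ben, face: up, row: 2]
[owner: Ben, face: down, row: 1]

Yes, Yes, No

The classifier is using: row ≥ 2.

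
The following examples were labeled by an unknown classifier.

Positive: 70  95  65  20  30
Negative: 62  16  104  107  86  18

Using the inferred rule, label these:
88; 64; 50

Negative, Negative, Positive

The distinguishing property — multiple of 5 — holds for all the 'Positive' cases and none of the 'Negative' cases.
Negative: 88, since 88 = 5·17 + 3.
Negative: 64, since 64 = 5·12 + 4.
Positive: 50, since 50 = 5·10.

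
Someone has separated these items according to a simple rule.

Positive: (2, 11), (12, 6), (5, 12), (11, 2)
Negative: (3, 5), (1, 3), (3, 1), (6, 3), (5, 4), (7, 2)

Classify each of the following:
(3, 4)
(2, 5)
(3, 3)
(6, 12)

One predicate separates the groups cleanly: sum ≥ 13.
(3, 4): Negative (3+4 = 7). (2, 5): Negative (2+5 = 7). (3, 3): Negative (3+3 = 6). (6, 12): Positive (6+12 = 18).

Negative, Negative, Negative, Positive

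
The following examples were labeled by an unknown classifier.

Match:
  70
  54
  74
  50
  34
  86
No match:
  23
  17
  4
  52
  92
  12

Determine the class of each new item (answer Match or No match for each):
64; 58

No match, Match

The simplest hypothesis consistent with all the labels is: ≡ 2 (mod 4).
64 — 64 mod 4 = 0, hence No match.
58 — 58 mod 4 = 2, hence Match.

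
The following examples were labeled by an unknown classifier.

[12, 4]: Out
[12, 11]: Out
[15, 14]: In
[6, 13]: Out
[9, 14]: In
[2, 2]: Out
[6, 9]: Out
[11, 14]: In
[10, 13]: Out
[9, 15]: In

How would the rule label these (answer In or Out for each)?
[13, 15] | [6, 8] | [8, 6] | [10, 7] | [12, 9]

In, Out, Out, Out, Out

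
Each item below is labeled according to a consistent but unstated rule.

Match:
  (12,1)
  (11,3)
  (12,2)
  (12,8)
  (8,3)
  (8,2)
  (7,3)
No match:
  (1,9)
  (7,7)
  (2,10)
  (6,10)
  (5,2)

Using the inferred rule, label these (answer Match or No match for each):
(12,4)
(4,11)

A rule that fits every label: first > second AND sum ≥ 10 — true of each 'Match' example, false of each 'No match' one.
Match: (12,4), since 12 > 4, 12+4 = 16.
No match: (4,11), since 4 < 11, 4+11 = 15.

Match, No match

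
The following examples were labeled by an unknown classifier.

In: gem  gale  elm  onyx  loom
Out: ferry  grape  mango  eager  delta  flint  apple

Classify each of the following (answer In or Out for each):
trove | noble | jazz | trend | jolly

A rule that fits every label: length ≤ 4 — true of each 'In' example, false of each 'Out' one.
trove: Out (length 5).
noble: Out (length 5).
jazz: In (length 4).
trend: Out (length 5).
jolly: Out (length 5).

Out, Out, In, Out, Out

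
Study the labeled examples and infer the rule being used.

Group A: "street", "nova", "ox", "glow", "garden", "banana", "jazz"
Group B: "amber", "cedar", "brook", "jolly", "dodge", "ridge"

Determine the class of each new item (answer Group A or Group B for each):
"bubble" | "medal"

Group A, Group B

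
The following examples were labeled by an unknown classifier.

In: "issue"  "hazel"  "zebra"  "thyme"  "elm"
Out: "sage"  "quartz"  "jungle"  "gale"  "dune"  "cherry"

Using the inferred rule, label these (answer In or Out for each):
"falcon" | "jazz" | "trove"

'In' ⟺ odd length.
"falcon" → length 6 → Out. "jazz" → length 4 → Out. "trove" → length 5 → In.

Out, Out, In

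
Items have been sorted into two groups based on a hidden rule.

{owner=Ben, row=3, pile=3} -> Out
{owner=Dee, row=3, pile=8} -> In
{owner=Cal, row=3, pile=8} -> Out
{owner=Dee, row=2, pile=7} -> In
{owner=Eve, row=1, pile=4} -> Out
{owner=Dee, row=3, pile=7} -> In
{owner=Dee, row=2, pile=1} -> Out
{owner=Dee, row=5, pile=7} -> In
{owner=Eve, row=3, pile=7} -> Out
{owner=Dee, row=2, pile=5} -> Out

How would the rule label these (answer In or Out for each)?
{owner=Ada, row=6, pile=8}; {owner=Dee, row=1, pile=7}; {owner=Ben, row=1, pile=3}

Out, In, Out

Rule: owner is Dee AND pile ≥ 7. This holds for each 'In' example and fails for each 'Out' one.
{owner=Ada, row=6, pile=8}: owner is Ada, pile = 8, does not pass → Out. {owner=Dee, row=1, pile=7}: owner is Dee, pile = 7, fits → In. {owner=Ben, row=1, pile=3}: owner is Ben, pile = 3, does not pass → Out.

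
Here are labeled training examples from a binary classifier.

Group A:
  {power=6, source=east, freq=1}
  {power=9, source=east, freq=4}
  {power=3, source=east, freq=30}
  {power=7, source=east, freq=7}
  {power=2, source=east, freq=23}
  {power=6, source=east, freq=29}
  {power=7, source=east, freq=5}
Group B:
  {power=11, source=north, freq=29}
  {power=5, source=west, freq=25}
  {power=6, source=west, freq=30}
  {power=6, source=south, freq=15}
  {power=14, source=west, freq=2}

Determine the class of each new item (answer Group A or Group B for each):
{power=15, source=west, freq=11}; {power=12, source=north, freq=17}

Group B, Group B

The classifier is using: source is east.
Group B: {power=15, source=west, freq=11}, since source is west.
Group B: {power=12, source=north, freq=17}, since source is north.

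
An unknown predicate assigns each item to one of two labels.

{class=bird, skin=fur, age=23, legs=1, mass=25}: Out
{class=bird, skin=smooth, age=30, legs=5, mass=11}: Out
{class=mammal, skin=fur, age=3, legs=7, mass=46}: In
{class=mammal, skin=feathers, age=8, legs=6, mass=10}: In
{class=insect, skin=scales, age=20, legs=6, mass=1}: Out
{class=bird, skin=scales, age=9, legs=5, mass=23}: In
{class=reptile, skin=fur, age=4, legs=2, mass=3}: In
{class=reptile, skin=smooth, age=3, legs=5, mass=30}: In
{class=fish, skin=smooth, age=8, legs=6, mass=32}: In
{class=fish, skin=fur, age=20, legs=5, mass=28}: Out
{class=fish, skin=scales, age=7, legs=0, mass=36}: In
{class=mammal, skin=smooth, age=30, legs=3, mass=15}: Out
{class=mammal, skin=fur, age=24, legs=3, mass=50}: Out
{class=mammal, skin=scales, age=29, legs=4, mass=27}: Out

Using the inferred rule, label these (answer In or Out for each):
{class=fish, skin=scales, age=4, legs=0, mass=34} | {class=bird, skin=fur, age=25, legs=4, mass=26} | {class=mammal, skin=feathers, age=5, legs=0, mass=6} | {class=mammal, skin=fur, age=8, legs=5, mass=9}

In, Out, In, In

Every 'In' example satisfies: age ≤ 9. None of the 'Out' examples do.
{class=fish, skin=scales, age=4, legs=0, mass=34}: age = 4, passes → In. {class=bird, skin=fur, age=25, legs=4, mass=26}: age = 25, doesn't match → Out. {class=mammal, skin=feathers, age=5, legs=0, mass=6}: age = 5, passes → In. {class=mammal, skin=fur, age=8, legs=5, mass=9}: age = 8, passes → In.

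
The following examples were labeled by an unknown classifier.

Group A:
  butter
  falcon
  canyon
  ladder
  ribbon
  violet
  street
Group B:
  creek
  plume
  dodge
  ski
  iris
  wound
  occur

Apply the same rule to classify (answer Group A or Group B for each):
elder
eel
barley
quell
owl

The simplest hypothesis consistent with all the labels is: length 6.
elder: Group B (length 5). eel: Group B (length 3). barley: Group A (length 6). quell: Group B (length 5). owl: Group B (length 3).

Group B, Group B, Group A, Group B, Group B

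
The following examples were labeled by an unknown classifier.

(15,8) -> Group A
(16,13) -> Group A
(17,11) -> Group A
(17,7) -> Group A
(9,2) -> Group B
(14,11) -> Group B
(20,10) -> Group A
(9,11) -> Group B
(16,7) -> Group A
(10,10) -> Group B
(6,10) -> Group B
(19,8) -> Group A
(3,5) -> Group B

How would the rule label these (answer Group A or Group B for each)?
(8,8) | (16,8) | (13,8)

A rule that fits every label: first ≥ 15 — true of each 'Group A' example, false of each 'Group B' one.

Group B, Group A, Group B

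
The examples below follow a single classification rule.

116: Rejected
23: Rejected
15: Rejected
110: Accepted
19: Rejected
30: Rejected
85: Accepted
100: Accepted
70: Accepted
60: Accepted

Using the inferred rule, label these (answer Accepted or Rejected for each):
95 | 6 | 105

Accepted, Rejected, Accepted

Every 'Accepted' example satisfies: multiple of 5 AND at least 60. None of the 'Rejected' examples do.
95 — 95 = 5·19, 95 ≥ 60, hence Accepted. 6 — 6 = 5·1 + 1, 6 < 60, hence Rejected. 105 — 105 = 5·21, 105 ≥ 60, hence Accepted.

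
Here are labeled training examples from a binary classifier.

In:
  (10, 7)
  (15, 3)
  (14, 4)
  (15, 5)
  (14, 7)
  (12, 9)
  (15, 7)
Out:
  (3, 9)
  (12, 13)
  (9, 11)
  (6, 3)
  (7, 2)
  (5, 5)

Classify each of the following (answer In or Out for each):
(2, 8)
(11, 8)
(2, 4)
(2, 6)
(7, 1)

Out, In, Out, Out, Out

Every 'In' example satisfies: first > second AND sum ≥ 10. None of the 'Out' examples do.
(2, 8): Out (2 < 8, 2+8 = 10).
(11, 8): In (11 > 8, 11+8 = 19).
(2, 4): Out (2 < 4, 2+4 = 6).
(2, 6): Out (2 < 6, 2+6 = 8).
(7, 1): Out (7 > 1, 7+1 = 8).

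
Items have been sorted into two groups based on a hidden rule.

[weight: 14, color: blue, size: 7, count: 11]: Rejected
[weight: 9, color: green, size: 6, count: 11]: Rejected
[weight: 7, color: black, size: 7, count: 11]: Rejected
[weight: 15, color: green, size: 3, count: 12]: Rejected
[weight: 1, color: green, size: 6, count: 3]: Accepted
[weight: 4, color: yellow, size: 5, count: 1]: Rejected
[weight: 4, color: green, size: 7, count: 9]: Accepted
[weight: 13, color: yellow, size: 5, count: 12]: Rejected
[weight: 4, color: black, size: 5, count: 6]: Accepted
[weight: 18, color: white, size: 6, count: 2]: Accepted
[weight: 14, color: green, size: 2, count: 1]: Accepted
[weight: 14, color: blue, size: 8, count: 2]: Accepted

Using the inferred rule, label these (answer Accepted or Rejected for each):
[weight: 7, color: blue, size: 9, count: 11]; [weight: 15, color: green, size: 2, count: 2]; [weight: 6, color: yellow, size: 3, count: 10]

Rejected, Accepted, Rejected

The distinguishing property — color is not yellow AND count ≤ 9 — holds for all the 'Accepted' cases and none of the 'Rejected' cases.
[weight: 7, color: blue, size: 9, count: 11] → color is blue, count = 11 → Rejected. [weight: 15, color: green, size: 2, count: 2] → color is green, count = 2 → Accepted. [weight: 6, color: yellow, size: 3, count: 10] → color is yellow, count = 10 → Rejected.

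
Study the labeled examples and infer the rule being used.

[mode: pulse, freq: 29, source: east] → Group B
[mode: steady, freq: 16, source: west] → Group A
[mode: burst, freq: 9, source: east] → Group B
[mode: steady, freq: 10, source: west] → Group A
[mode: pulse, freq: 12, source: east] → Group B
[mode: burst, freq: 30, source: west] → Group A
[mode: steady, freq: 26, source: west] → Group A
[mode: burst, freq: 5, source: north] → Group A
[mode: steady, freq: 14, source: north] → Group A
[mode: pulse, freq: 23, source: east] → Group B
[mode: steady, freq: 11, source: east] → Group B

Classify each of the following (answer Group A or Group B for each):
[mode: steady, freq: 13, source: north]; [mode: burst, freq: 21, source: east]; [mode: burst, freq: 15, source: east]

Group A, Group B, Group B

Looking at the examples, the only property every 'Group A' case has and every 'Group B' case lacks is: source is not east.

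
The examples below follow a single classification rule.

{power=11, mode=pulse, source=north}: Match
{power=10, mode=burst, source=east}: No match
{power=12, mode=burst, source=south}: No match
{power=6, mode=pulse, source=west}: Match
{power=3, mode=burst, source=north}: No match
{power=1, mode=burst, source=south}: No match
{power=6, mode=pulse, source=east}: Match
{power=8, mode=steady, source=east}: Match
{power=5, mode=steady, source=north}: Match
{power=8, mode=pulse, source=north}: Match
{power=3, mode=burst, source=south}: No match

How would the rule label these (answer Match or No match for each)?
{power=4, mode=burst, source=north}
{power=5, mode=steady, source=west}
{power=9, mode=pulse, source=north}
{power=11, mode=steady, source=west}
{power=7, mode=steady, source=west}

The simplest hypothesis consistent with all the labels is: mode is not burst.
{power=4, mode=burst, source=north} — mode is burst, hence No match.
{power=5, mode=steady, source=west} — mode is steady, hence Match.
{power=9, mode=pulse, source=north} — mode is pulse, hence Match.
{power=11, mode=steady, source=west} — mode is steady, hence Match.
{power=7, mode=steady, source=west} — mode is steady, hence Match.

No match, Match, Match, Match, Match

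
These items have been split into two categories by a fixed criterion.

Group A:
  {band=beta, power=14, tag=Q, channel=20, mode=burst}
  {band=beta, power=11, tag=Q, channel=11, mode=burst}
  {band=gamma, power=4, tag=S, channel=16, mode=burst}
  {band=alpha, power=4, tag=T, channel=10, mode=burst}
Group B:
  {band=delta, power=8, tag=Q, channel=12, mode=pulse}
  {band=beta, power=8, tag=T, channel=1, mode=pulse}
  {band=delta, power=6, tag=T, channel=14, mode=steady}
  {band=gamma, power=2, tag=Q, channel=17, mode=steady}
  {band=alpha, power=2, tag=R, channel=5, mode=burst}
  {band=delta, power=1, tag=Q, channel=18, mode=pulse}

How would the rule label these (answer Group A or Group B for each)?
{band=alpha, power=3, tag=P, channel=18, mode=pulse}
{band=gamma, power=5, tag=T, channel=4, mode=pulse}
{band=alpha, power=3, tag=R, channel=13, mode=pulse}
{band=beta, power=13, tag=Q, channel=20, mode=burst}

The common property of the 'Group A' items is: mode is burst AND power ≥ 4. No 'Group B' item has it.
{band=alpha, power=3, tag=P, channel=18, mode=pulse} → mode is pulse, power = 3 → Group B.
{band=gamma, power=5, tag=T, channel=4, mode=pulse} → mode is pulse, power = 5 → Group B.
{band=alpha, power=3, tag=R, channel=13, mode=pulse} → mode is pulse, power = 3 → Group B.
{band=beta, power=13, tag=Q, channel=20, mode=burst} → mode is burst, power = 13 → Group A.

Group B, Group B, Group B, Group A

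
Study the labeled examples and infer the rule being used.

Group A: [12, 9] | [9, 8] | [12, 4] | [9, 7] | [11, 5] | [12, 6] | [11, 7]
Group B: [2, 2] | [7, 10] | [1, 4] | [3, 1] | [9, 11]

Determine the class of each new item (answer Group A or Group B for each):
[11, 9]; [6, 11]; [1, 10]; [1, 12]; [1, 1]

Rule: first > second AND sum ≥ 5. This holds for each 'Group A' example and fails for each 'Group B' one.
[11, 9]: Group A (11 > 9, 11+9 = 20). [6, 11]: Group B (6 < 11, 6+11 = 17). [1, 10]: Group B (1 < 10, 1+10 = 11). [1, 12]: Group B (1 < 12, 1+12 = 13). [1, 1]: Group B (1 = 1, 1+1 = 2).

Group A, Group B, Group B, Group B, Group B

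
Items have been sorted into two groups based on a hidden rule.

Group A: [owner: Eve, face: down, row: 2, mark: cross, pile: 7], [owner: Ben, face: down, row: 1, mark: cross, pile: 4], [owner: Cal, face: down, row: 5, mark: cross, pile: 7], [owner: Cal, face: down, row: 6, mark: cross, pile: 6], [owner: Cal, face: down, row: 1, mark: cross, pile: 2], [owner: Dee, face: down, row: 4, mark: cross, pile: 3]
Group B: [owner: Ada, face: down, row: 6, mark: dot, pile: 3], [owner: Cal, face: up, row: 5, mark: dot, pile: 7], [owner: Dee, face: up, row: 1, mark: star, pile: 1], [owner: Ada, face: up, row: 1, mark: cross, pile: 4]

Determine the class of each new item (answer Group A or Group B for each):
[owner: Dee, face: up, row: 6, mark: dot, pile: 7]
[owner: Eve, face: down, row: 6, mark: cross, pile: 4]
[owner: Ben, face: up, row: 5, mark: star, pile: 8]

'Group A' ⟺ mark is cross AND face is down.
[owner: Dee, face: up, row: 6, mark: dot, pile: 7] → mark is dot, face is up → Group B.
[owner: Eve, face: down, row: 6, mark: cross, pile: 4] → mark is cross, face is down → Group A.
[owner: Ben, face: up, row: 5, mark: star, pile: 8] → mark is star, face is up → Group B.

Group B, Group A, Group B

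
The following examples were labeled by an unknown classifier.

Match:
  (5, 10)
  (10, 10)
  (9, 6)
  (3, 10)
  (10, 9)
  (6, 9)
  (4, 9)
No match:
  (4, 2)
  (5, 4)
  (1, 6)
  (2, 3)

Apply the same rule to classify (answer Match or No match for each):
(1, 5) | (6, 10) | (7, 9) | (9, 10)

All 'Match' examples share one property — sum ≥ 13 — and every 'No match' example lacks it.
No match: (1, 5), since 1+5 = 6.
Match: (6, 10), since 6+10 = 16.
Match: (7, 9), since 7+9 = 16.
Match: (9, 10), since 9+10 = 19.

No match, Match, Match, Match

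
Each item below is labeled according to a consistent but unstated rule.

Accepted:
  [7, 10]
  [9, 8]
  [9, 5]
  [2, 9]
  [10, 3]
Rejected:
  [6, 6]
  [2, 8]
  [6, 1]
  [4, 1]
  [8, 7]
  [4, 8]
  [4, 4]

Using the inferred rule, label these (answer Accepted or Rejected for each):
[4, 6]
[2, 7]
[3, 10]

The distinguishing property — max ≥ 9 — holds for all the 'Accepted' cases and none of the 'Rejected' cases.

Rejected, Rejected, Accepted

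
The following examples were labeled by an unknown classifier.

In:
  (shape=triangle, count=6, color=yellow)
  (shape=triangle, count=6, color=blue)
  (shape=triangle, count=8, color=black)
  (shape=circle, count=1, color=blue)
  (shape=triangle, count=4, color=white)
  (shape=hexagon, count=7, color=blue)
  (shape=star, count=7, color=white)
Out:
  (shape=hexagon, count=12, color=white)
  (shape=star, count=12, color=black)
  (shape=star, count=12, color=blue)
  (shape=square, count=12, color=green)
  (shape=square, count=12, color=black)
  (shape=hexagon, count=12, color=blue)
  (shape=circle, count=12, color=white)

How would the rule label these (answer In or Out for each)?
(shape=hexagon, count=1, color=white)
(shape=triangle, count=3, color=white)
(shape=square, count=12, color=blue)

Every 'In' example satisfies: count ≤ 8. None of the 'Out' examples do.

In, In, Out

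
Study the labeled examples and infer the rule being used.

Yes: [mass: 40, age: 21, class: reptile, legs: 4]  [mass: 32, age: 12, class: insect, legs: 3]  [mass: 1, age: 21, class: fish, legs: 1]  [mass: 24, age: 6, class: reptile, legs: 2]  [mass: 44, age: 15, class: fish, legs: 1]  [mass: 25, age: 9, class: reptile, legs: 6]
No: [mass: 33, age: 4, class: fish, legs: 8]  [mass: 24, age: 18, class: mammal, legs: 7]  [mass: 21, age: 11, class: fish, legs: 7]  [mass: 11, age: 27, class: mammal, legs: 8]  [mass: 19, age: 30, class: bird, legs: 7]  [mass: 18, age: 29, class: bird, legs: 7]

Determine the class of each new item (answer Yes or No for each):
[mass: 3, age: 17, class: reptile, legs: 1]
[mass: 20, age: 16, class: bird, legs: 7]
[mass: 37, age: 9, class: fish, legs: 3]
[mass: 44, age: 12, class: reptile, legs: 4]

Yes, No, Yes, Yes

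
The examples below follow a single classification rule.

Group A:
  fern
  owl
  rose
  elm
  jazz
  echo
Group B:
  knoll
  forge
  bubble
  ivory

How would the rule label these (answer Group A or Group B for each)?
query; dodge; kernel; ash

'Group A' ⟺ length ≤ 4.

Group B, Group B, Group B, Group A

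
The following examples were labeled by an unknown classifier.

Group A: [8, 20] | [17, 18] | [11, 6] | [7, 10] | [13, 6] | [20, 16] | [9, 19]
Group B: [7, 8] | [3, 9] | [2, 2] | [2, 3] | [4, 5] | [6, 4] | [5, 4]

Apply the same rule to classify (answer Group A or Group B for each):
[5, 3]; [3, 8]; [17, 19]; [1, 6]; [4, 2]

Group B, Group B, Group A, Group B, Group B

The distinguishing property — sum ≥ 17 — holds for all the 'Group A' cases and none of the 'Group B' cases.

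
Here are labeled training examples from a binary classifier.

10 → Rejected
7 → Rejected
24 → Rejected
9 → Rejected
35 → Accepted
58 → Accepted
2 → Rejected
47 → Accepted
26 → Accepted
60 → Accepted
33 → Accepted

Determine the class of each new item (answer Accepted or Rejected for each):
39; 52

The simplest hypothesis consistent with all the labels is: at least 26.

Accepted, Accepted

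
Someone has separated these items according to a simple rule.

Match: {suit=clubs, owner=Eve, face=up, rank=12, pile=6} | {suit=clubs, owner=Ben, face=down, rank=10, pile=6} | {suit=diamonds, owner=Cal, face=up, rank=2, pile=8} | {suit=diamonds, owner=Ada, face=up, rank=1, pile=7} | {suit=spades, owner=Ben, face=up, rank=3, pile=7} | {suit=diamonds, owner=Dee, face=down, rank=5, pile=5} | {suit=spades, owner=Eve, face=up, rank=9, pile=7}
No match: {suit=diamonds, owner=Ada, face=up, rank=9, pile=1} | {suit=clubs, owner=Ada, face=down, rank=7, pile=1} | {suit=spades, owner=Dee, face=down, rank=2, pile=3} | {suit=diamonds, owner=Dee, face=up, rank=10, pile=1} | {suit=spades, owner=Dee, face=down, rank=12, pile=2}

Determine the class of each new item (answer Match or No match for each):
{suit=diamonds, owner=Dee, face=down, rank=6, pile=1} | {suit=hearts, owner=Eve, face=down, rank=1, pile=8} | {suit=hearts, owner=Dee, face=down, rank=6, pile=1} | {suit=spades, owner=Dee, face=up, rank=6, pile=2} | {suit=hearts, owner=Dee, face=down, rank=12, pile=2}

No match, Match, No match, No match, No match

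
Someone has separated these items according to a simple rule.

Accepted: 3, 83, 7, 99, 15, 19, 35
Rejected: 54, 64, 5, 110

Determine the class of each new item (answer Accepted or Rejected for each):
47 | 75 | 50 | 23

The simplest hypothesis consistent with all the labels is: ≡ 3 (mod 4).
47 — 47 mod 4 = 3, hence Accepted.
75 — 75 mod 4 = 3, hence Accepted.
50 — 50 mod 4 = 2, hence Rejected.
23 — 23 mod 4 = 3, hence Accepted.

Accepted, Accepted, Rejected, Accepted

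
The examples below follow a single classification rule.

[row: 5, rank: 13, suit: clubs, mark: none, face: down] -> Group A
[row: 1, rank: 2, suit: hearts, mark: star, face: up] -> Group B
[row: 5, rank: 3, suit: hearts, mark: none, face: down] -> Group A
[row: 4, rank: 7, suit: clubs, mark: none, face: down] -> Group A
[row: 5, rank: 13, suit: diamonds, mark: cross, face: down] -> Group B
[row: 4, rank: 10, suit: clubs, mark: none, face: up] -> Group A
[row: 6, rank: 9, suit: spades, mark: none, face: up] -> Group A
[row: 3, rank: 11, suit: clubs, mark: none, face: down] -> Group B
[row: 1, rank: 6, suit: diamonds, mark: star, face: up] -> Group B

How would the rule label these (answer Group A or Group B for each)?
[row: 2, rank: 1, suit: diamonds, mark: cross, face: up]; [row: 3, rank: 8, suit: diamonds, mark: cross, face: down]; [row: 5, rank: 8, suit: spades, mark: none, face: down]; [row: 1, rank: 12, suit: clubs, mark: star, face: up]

Group B, Group B, Group A, Group B

The rule appears to be: mark is none AND row ≥ 4.
[row: 2, rank: 1, suit: diamonds, mark: cross, face: up] → mark is cross, row = 2 → Group B. [row: 3, rank: 8, suit: diamonds, mark: cross, face: down] → mark is cross, row = 3 → Group B. [row: 5, rank: 8, suit: spades, mark: none, face: down] → mark is none, row = 5 → Group A. [row: 1, rank: 12, suit: clubs, mark: star, face: up] → mark is star, row = 1 → Group B.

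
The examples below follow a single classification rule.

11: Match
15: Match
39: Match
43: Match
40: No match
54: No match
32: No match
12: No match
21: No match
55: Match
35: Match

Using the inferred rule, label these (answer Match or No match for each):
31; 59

Match, Match

The rule appears to be: ≡ 3 (mod 4).
31: 31 mod 4 = 3, meets the rule → Match.
59: 59 mod 4 = 3, meets the rule → Match.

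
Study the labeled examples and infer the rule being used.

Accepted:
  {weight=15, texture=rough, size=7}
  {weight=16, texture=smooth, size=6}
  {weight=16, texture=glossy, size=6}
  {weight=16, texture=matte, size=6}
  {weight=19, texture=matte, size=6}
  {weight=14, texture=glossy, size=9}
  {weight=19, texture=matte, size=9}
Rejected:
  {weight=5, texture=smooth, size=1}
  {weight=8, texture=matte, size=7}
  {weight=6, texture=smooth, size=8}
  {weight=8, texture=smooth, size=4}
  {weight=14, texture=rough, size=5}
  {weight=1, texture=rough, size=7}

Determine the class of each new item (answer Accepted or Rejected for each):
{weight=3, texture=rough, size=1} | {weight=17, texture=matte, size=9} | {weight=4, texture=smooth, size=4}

The distinguishing property — weight ≥ 14 AND size ≥ 6 — holds for all the 'Accepted' cases and none of the 'Rejected' cases.
{weight=3, texture=rough, size=1} → weight = 3, size = 1 → Rejected.
{weight=17, texture=matte, size=9} → weight = 17, size = 9 → Accepted.
{weight=4, texture=smooth, size=4} → weight = 4, size = 4 → Rejected.

Rejected, Accepted, Rejected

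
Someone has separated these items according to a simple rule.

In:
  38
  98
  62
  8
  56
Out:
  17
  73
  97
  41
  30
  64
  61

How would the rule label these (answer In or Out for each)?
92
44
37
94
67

One predicate separates the groups cleanly: ≡ 2 (mod 6).
92 — 92 mod 6 = 2, hence In.
44 — 44 mod 6 = 2, hence In.
37 — 37 mod 6 = 1, hence Out.
94 — 94 mod 6 = 4, hence Out.
67 — 67 mod 6 = 1, hence Out.

In, In, Out, Out, Out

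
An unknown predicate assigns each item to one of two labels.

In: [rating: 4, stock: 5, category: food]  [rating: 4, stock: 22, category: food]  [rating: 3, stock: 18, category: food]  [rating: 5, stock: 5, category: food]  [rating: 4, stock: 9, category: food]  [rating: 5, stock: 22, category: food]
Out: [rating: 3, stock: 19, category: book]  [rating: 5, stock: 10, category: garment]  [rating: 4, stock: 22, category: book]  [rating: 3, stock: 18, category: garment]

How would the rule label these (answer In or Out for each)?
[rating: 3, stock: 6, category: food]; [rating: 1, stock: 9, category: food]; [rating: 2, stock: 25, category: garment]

Comparing the two groups points to one rule — category is food.
[rating: 3, stock: 6, category: food]: In (category is food). [rating: 1, stock: 9, category: food]: In (category is food). [rating: 2, stock: 25, category: garment]: Out (category is garment).

In, In, Out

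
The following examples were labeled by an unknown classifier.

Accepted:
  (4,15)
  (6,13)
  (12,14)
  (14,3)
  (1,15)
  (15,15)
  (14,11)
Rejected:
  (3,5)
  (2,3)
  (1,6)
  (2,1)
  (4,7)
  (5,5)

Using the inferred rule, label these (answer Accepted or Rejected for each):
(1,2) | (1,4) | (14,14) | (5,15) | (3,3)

A rule that fits every label: sum ≥ 16 — true of each 'Accepted' example, false of each 'Rejected' one.
(1,2): 1+2 = 3 — doesn't match, so Rejected. (1,4): 1+4 = 5 — doesn't match, so Rejected. (14,14): 14+14 = 28 — qualifies, so Accepted. (5,15): 5+15 = 20 — qualifies, so Accepted. (3,3): 3+3 = 6 — doesn't match, so Rejected.

Rejected, Rejected, Accepted, Accepted, Rejected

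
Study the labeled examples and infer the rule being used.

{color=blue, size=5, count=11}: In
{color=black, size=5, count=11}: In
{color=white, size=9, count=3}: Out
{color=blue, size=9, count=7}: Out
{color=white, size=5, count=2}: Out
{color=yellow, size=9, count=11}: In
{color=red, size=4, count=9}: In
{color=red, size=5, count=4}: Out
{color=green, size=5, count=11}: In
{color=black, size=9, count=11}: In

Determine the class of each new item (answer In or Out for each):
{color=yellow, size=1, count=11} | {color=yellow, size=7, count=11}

One predicate separates the groups cleanly: count ≥ 9.
{color=yellow, size=1, count=11}: count = 11, meets the rule → In. {color=yellow, size=7, count=11}: count = 11, meets the rule → In.

In, In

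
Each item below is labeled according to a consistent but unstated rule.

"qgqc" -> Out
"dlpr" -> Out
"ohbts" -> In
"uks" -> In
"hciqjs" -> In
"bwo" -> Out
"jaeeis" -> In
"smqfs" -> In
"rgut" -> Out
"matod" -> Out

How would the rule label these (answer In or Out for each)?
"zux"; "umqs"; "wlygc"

'In' ⟺ contains 's'.
"zux": no 's', fails this test → Out.
"umqs": has 's', checks out → In.
"wlygc": no 's', fails this test → Out.

Out, In, Out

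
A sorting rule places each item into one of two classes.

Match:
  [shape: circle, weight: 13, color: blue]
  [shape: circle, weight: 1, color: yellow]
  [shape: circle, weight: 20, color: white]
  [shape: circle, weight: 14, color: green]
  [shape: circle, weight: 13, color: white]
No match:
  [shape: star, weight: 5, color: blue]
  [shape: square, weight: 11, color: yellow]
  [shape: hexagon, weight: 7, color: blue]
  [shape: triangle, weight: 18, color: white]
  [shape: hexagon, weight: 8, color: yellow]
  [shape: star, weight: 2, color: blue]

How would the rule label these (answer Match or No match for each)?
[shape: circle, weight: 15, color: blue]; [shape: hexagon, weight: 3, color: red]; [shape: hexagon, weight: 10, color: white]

Match, No match, No match

The simplest hypothesis consistent with all the labels is: shape is circle.
[shape: circle, weight: 15, color: blue]: Match (shape is circle).
[shape: hexagon, weight: 3, color: red]: No match (shape is hexagon).
[shape: hexagon, weight: 10, color: white]: No match (shape is hexagon).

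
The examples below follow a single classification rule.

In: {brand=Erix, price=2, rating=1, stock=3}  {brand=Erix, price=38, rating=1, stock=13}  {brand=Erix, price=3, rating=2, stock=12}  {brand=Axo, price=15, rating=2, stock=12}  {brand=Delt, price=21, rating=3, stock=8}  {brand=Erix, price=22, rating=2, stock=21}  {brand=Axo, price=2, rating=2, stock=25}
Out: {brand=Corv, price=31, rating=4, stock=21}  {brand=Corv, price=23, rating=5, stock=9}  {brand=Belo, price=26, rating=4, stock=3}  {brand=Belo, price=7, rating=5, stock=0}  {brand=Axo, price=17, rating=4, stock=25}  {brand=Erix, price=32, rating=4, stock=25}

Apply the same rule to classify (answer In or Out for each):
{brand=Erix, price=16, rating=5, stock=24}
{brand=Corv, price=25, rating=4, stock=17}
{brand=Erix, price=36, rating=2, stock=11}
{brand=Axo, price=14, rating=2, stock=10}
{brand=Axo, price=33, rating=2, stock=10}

Out, Out, In, In, In

A rule that fits every label: rating ≤ 3 — true of each 'In' example, false of each 'Out' one.
Out: {brand=Erix, price=16, rating=5, stock=24}, since rating = 5.
Out: {brand=Corv, price=25, rating=4, stock=17}, since rating = 4.
In: {brand=Erix, price=36, rating=2, stock=11}, since rating = 2.
In: {brand=Axo, price=14, rating=2, stock=10}, since rating = 2.
In: {brand=Axo, price=33, rating=2, stock=10}, since rating = 2.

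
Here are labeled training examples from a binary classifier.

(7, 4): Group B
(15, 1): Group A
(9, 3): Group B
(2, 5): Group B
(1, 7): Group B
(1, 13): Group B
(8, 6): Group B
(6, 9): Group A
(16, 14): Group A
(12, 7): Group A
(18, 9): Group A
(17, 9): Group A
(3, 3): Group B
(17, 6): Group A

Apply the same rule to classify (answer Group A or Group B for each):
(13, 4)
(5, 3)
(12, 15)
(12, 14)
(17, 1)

Group A, Group B, Group A, Group A, Group A

One predicate separates the groups cleanly: sum ≥ 15.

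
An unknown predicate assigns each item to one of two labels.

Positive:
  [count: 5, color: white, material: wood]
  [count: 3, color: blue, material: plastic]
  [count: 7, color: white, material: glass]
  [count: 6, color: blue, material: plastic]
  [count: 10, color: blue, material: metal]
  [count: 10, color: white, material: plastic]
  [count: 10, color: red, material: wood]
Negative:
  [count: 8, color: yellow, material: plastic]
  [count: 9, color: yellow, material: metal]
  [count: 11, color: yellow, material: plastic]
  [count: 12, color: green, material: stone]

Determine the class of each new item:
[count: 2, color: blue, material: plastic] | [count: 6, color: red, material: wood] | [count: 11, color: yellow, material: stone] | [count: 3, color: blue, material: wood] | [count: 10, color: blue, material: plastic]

Positive, Positive, Negative, Positive, Positive

The pattern is that an item is 'Positive' exactly when: count ≤ 7 OR count = 10.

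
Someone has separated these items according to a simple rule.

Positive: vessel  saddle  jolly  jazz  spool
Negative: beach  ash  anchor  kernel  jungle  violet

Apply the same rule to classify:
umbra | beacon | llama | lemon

Negative, Negative, Positive, Negative

The pattern is that an item is 'Positive' exactly when: has a double letter.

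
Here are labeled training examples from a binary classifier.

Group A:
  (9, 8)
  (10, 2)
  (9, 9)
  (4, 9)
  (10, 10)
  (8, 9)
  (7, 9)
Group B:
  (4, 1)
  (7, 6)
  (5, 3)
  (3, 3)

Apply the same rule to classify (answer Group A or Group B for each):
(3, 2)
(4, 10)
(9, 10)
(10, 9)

The distinguishing property — max ≥ 8 — holds for all the 'Group A' cases and none of the 'Group B' cases.
(3, 2): max 3 — doesn't match, so Group B. (4, 10): max 10 — has this property, so Group A. (9, 10): max 10 — has this property, so Group A. (10, 9): max 10 — has this property, so Group A.

Group B, Group A, Group A, Group A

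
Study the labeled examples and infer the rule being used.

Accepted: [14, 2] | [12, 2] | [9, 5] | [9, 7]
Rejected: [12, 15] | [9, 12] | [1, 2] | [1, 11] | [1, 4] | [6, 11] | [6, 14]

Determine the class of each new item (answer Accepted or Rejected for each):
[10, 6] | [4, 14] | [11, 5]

Rule: first > second. This holds for each 'Accepted' example and fails for each 'Rejected' one.
[10, 6] — 10 > 6, hence Accepted. [4, 14] — 4 < 14, hence Rejected. [11, 5] — 11 > 5, hence Accepted.

Accepted, Rejected, Accepted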